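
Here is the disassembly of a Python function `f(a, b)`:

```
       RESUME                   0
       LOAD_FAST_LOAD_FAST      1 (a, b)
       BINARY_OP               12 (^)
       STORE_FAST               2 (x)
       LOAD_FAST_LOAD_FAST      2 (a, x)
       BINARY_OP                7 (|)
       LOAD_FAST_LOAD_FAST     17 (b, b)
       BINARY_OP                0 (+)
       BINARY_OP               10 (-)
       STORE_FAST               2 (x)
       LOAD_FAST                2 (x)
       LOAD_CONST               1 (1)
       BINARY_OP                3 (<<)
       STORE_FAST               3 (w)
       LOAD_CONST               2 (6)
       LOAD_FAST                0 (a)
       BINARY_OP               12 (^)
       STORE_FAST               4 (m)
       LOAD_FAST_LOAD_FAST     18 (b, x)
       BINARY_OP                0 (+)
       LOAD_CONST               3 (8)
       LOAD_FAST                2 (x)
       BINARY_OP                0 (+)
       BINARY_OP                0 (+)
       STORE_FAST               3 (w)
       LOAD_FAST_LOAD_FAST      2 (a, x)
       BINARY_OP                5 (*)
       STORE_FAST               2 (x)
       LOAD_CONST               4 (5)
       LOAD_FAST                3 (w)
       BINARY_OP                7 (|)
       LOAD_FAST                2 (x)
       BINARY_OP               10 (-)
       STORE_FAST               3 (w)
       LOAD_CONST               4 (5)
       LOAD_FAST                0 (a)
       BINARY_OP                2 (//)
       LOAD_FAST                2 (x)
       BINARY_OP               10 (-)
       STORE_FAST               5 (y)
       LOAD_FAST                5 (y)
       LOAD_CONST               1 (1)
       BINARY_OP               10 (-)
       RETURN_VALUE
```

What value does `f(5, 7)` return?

35

LOAD_FAST_LOAD_FAST a,b → push 5,7. Stack: [5, 7]
BINARY_OP ^ → 5 ^ 7 = 2. Stack: [2]
STORE_FAST x → x=2. Stack: []
LOAD_FAST_LOAD_FAST a,x → push 5,2. Stack: [5, 2]
BINARY_OP | → 5 | 2 = 7. Stack: [7]
LOAD_FAST_LOAD_FAST b,b → push 7,7. Stack: [7, 7, 7]
BINARY_OP + → 7 + 7 = 14. Stack: [7, 14]
BINARY_OP - → 7 - 14 = -7. Stack: [-7]
STORE_FAST x → x=-7. Stack: []
LOAD_FAST x → push -7. Stack: [-7]
LOAD_CONST → push 1. Stack: [-7, 1]
BINARY_OP << → -7 << 1 = -14. Stack: [-14]
STORE_FAST w → w=-14. Stack: []
LOAD_CONST → push 6. Stack: [6]
LOAD_FAST a → push 5. Stack: [6, 5]
BINARY_OP ^ → 6 ^ 5 = 3. Stack: [3]
STORE_FAST m → m=3. Stack: []
LOAD_FAST_LOAD_FAST b,x → push 7,-7. Stack: [7, -7]
BINARY_OP + → 7 + -7 = 0. Stack: [0]
LOAD_CONST → push 8. Stack: [0, 8]
LOAD_FAST x → push -7. Stack: [0, 8, -7]
BINARY_OP + → 8 + -7 = 1. Stack: [0, 1]
BINARY_OP + → 0 + 1 = 1. Stack: [1]
STORE_FAST w → w=1. Stack: []
LOAD_FAST_LOAD_FAST a,x → push 5,-7. Stack: [5, -7]
BINARY_OP * → 5 * -7 = -35. Stack: [-35]
STORE_FAST x → x=-35. Stack: []
LOAD_CONST → push 5. Stack: [5]
LOAD_FAST w → push 1. Stack: [5, 1]
BINARY_OP | → 5 | 1 = 5. Stack: [5]
LOAD_FAST x → push -35. Stack: [5, -35]
BINARY_OP - → 5 - -35 = 40. Stack: [40]
STORE_FAST w → w=40. Stack: []
LOAD_CONST → push 5. Stack: [5]
LOAD_FAST a → push 5. Stack: [5, 5]
BINARY_OP // → 5 // 5 = 1. Stack: [1]
LOAD_FAST x → push -35. Stack: [1, -35]
BINARY_OP - → 1 - -35 = 36. Stack: [36]
STORE_FAST y → y=36. Stack: []
LOAD_FAST y → push 36. Stack: [36]
LOAD_CONST → push 1. Stack: [36, 1]
BINARY_OP - → 36 - 1 = 35. Stack: [35]
RETURN_VALUE → return 35.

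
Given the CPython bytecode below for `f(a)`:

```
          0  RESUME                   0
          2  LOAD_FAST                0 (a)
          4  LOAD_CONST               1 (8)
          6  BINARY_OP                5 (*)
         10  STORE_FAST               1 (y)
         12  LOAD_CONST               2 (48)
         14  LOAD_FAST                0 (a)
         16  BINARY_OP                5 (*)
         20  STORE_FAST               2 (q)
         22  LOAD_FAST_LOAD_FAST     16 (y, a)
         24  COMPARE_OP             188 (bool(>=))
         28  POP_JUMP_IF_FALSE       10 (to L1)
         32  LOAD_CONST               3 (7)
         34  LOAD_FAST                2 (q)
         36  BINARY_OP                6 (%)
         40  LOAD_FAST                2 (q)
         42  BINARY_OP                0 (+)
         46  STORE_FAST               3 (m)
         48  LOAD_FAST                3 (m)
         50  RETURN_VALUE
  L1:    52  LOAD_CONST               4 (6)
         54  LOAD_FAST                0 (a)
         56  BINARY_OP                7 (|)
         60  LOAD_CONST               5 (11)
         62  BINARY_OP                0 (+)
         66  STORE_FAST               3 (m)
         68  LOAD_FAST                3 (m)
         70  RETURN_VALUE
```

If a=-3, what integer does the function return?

10

LOAD_FAST a → push -3. Stack: [-3]
LOAD_CONST → push 8. Stack: [-3, 8]
BINARY_OP * → -3 * 8 = -24. Stack: [-24]
STORE_FAST y → y=-24. Stack: []
LOAD_CONST → push 48. Stack: [48]
LOAD_FAST a → push -3. Stack: [48, -3]
BINARY_OP * → 48 * -3 = -144. Stack: [-144]
STORE_FAST q → q=-144. Stack: []
LOAD_FAST_LOAD_FAST y,a → push -24,-3. Stack: [-24, -3]
COMPARE_OP bool(>=) → -24 vs -3 = False. Stack: [False]
POP_JUMP_IF_FALSE → pop False; jump. Stack: []
LOAD_CONST → push 6. Stack: [6]
LOAD_FAST a → push -3. Stack: [6, -3]
BINARY_OP | → 6 | -3 = -1. Stack: [-1]
LOAD_CONST → push 11. Stack: [-1, 11]
BINARY_OP + → -1 + 11 = 10. Stack: [10]
STORE_FAST m → m=10. Stack: []
LOAD_FAST m → push 10. Stack: [10]
RETURN_VALUE → return 10.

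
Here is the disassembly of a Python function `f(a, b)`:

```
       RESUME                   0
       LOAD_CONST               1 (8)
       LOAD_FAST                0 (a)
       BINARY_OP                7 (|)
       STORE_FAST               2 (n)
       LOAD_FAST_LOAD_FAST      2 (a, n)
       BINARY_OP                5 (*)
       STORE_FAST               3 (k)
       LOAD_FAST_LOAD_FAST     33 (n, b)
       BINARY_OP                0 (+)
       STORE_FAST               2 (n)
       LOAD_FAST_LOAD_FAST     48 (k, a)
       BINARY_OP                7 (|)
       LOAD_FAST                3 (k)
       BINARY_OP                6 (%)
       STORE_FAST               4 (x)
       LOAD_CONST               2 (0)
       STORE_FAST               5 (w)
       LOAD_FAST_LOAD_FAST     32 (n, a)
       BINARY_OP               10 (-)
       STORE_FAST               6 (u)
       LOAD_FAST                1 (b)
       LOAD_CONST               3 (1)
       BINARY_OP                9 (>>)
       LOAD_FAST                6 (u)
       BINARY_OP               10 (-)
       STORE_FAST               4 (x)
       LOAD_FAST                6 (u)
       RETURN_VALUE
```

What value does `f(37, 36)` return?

LOAD_CONST → push 8. Stack: [8]
LOAD_FAST a → push 37. Stack: [8, 37]
BINARY_OP | → 8 | 37 = 45. Stack: [45]
STORE_FAST n → n=45. Stack: []
LOAD_FAST_LOAD_FAST a,n → push 37,45. Stack: [37, 45]
BINARY_OP * → 37 * 45 = 1665. Stack: [1665]
STORE_FAST k → k=1665. Stack: []
LOAD_FAST_LOAD_FAST n,b → push 45,36. Stack: [45, 36]
BINARY_OP + → 45 + 36 = 81. Stack: [81]
STORE_FAST n → n=81. Stack: []
LOAD_FAST_LOAD_FAST k,a → push 1665,37. Stack: [1665, 37]
BINARY_OP | → 1665 | 37 = 1701. Stack: [1701]
LOAD_FAST k → push 1665. Stack: [1701, 1665]
BINARY_OP % → 1701 % 1665 = 36. Stack: [36]
STORE_FAST x → x=36. Stack: []
LOAD_CONST → push 0. Stack: [0]
STORE_FAST w → w=0. Stack: []
LOAD_FAST_LOAD_FAST n,a → push 81,37. Stack: [81, 37]
BINARY_OP - → 81 - 37 = 44. Stack: [44]
STORE_FAST u → u=44. Stack: []
LOAD_FAST b → push 36. Stack: [36]
LOAD_CONST → push 1. Stack: [36, 1]
BINARY_OP >> → 36 >> 1 = 18. Stack: [18]
LOAD_FAST u → push 44. Stack: [18, 44]
BINARY_OP - → 18 - 44 = -26. Stack: [-26]
STORE_FAST x → x=-26. Stack: []
LOAD_FAST u → push 44. Stack: [44]
RETURN_VALUE → return 44.

44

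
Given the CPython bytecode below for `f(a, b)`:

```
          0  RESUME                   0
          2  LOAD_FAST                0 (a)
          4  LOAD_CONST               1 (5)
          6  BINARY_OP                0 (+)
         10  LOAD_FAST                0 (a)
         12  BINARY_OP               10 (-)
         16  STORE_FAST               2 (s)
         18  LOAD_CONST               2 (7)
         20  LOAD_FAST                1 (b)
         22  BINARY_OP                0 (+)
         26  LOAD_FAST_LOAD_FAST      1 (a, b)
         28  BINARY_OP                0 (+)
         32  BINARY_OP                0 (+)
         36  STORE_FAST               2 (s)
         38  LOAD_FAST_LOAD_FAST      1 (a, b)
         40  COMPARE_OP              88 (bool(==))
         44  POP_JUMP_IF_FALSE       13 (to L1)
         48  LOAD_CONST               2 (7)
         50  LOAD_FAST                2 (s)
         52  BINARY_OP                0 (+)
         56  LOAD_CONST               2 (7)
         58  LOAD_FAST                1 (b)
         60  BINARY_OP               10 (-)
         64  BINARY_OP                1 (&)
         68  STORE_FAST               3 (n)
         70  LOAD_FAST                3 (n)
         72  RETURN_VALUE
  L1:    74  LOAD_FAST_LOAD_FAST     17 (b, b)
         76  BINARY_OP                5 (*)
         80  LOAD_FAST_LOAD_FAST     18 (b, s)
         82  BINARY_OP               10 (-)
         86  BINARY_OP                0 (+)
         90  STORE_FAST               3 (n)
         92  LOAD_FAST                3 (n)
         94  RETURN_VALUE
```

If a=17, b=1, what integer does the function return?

-24

LOAD_FAST a → push 17. Stack: [17]
LOAD_CONST → push 5. Stack: [17, 5]
BINARY_OP + → 17 + 5 = 22. Stack: [22]
LOAD_FAST a → push 17. Stack: [22, 17]
BINARY_OP - → 22 - 17 = 5. Stack: [5]
STORE_FAST s → s=5. Stack: []
LOAD_CONST → push 7. Stack: [7]
LOAD_FAST b → push 1. Stack: [7, 1]
BINARY_OP + → 7 + 1 = 8. Stack: [8]
LOAD_FAST_LOAD_FAST a,b → push 17,1. Stack: [8, 17, 1]
BINARY_OP + → 17 + 1 = 18. Stack: [8, 18]
BINARY_OP + → 8 + 18 = 26. Stack: [26]
STORE_FAST s → s=26. Stack: []
LOAD_FAST_LOAD_FAST a,b → push 17,1. Stack: [17, 1]
COMPARE_OP bool(==) → 17 vs 1 = False. Stack: [False]
POP_JUMP_IF_FALSE → pop False; jump. Stack: []
LOAD_FAST_LOAD_FAST b,b → push 1,1. Stack: [1, 1]
BINARY_OP * → 1 * 1 = 1. Stack: [1]
LOAD_FAST_LOAD_FAST b,s → push 1,26. Stack: [1, 1, 26]
BINARY_OP - → 1 - 26 = -25. Stack: [1, -25]
BINARY_OP + → 1 + -25 = -24. Stack: [-24]
STORE_FAST n → n=-24. Stack: []
LOAD_FAST n → push -24. Stack: [-24]
RETURN_VALUE → return -24.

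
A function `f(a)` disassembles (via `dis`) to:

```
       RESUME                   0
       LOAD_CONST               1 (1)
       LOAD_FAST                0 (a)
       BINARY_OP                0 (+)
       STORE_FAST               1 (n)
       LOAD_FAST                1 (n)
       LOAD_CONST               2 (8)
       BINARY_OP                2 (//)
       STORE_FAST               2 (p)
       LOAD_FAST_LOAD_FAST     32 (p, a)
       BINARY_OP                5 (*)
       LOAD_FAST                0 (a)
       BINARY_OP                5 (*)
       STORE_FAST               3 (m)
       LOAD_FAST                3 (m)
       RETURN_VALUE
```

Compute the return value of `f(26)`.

LOAD_CONST → push 1. Stack: [1]
LOAD_FAST a → push 26. Stack: [1, 26]
BINARY_OP + → 1 + 26 = 27. Stack: [27]
STORE_FAST n → n=27. Stack: []
LOAD_FAST n → push 27. Stack: [27]
LOAD_CONST → push 8. Stack: [27, 8]
BINARY_OP // → 27 // 8 = 3. Stack: [3]
STORE_FAST p → p=3. Stack: []
LOAD_FAST_LOAD_FAST p,a → push 3,26. Stack: [3, 26]
BINARY_OP * → 3 * 26 = 78. Stack: [78]
LOAD_FAST a → push 26. Stack: [78, 26]
BINARY_OP * → 78 * 26 = 2028. Stack: [2028]
STORE_FAST m → m=2028. Stack: []
LOAD_FAST m → push 2028. Stack: [2028]
RETURN_VALUE → return 2028.

2028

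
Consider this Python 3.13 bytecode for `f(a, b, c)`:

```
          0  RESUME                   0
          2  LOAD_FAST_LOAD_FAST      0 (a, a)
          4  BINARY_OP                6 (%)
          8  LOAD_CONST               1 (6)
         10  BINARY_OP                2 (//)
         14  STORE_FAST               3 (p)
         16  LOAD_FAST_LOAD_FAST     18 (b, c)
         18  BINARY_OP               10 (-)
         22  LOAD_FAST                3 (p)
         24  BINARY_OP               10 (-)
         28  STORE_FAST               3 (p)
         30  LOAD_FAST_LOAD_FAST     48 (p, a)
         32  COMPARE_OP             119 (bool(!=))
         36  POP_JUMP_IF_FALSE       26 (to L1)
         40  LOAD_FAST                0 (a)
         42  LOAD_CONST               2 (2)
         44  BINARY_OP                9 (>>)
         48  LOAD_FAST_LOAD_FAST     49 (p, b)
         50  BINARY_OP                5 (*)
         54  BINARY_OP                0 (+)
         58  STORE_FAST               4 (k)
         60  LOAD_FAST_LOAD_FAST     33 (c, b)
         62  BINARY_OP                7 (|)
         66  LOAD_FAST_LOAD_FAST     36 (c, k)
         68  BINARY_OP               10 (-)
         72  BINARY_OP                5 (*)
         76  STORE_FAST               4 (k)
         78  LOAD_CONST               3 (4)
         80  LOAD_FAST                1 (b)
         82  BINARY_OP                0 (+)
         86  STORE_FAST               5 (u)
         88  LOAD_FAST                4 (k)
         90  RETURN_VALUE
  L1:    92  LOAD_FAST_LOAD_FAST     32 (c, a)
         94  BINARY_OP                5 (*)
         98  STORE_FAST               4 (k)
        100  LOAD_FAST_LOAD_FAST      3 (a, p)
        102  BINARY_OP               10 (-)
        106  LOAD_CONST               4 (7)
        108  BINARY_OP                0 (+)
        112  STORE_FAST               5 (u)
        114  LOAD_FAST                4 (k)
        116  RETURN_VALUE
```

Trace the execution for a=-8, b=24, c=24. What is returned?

624

LOAD_FAST_LOAD_FAST a,a → push -8,-8. Stack: [-8, -8]
BINARY_OP % → -8 % -8 = 0. Stack: [0]
LOAD_CONST → push 6. Stack: [0, 6]
BINARY_OP // → 0 // 6 = 0. Stack: [0]
STORE_FAST p → p=0. Stack: []
LOAD_FAST_LOAD_FAST b,c → push 24,24. Stack: [24, 24]
BINARY_OP - → 24 - 24 = 0. Stack: [0]
LOAD_FAST p → push 0. Stack: [0, 0]
BINARY_OP - → 0 - 0 = 0. Stack: [0]
STORE_FAST p → p=0. Stack: []
LOAD_FAST_LOAD_FAST p,a → push 0,-8. Stack: [0, -8]
COMPARE_OP bool(!=) → 0 vs -8 = True. Stack: [True]
POP_JUMP_IF_FALSE → pop True; no jump. Stack: []
LOAD_FAST a → push -8. Stack: [-8]
LOAD_CONST → push 2. Stack: [-8, 2]
BINARY_OP >> → -8 >> 2 = -2. Stack: [-2]
LOAD_FAST_LOAD_FAST p,b → push 0,24. Stack: [-2, 0, 24]
BINARY_OP * → 0 * 24 = 0. Stack: [-2, 0]
BINARY_OP + → -2 + 0 = -2. Stack: [-2]
STORE_FAST k → k=-2. Stack: []
LOAD_FAST_LOAD_FAST c,b → push 24,24. Stack: [24, 24]
BINARY_OP | → 24 | 24 = 24. Stack: [24]
LOAD_FAST_LOAD_FAST c,k → push 24,-2. Stack: [24, 24, -2]
BINARY_OP - → 24 - -2 = 26. Stack: [24, 26]
BINARY_OP * → 24 * 26 = 624. Stack: [624]
STORE_FAST k → k=624. Stack: []
LOAD_CONST → push 4. Stack: [4]
LOAD_FAST b → push 24. Stack: [4, 24]
BINARY_OP + → 4 + 24 = 28. Stack: [28]
STORE_FAST u → u=28. Stack: []
LOAD_FAST k → push 624. Stack: [624]
RETURN_VALUE → return 624.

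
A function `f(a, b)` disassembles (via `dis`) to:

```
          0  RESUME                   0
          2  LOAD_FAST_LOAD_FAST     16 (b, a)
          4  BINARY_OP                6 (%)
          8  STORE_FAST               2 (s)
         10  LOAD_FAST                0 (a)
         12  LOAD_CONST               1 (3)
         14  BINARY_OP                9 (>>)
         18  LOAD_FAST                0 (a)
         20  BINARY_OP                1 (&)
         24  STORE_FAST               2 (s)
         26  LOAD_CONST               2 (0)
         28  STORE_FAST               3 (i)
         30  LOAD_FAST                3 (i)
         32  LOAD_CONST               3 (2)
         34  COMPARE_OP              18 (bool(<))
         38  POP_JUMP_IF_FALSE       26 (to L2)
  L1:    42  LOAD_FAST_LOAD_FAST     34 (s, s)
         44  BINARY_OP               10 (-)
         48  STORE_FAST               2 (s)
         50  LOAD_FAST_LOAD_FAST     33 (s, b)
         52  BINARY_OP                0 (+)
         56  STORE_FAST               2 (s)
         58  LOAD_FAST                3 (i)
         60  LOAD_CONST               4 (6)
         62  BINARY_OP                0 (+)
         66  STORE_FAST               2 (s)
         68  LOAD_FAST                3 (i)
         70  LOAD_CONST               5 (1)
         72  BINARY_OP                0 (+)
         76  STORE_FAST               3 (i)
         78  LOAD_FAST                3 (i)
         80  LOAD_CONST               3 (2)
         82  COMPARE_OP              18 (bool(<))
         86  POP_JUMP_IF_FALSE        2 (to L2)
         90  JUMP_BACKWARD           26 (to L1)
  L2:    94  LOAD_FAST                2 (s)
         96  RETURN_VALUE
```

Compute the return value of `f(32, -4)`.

LOAD_FAST_LOAD_FAST b,a → push -4,32. Stack: [-4, 32]
BINARY_OP % → -4 % 32 = 28. Stack: [28]
STORE_FAST s → s=28. Stack: []
LOAD_FAST a → push 32. Stack: [32]
LOAD_CONST → push 3. Stack: [32, 3]
BINARY_OP >> → 32 >> 3 = 4. Stack: [4]
LOAD_FAST a → push 32. Stack: [4, 32]
BINARY_OP & → 4 & 32 = 0. Stack: [0]
STORE_FAST s → s=0. Stack: []
LOAD_CONST → push 0. Stack: [0]
STORE_FAST i → i=0. Stack: []
LOAD_FAST i → push 0. Stack: [0]
LOAD_CONST → push 2. Stack: [0, 2]
COMPARE_OP bool(<) → 0 vs 2 = True. Stack: [True]
POP_JUMP_IF_FALSE → pop True; no jump. Stack: []
LOAD_FAST_LOAD_FAST s,s → push 0,0. Stack: [0, 0]
BINARY_OP - → 0 - 0 = 0. Stack: [0]
STORE_FAST s → s=0. Stack: []
LOAD_FAST_LOAD_FAST s,b → push 0,-4. Stack: [0, -4]
BINARY_OP + → 0 + -4 = -4. Stack: [-4]
STORE_FAST s → s=-4. Stack: []
LOAD_FAST i → push 0. Stack: [0]
LOAD_CONST → push 6. Stack: [0, 6]
BINARY_OP + → 0 + 6 = 6. Stack: [6]
STORE_FAST s → s=6. Stack: []
LOAD_FAST i → push 0. Stack: [0]
LOAD_CONST → push 1. Stack: [0, 1]
BINARY_OP + → 0 + 1 = 1. Stack: [1]
STORE_FAST i → i=1. Stack: []
LOAD_FAST i → push 1. Stack: [1]
LOAD_CONST → push 2. Stack: [1, 2]
COMPARE_OP bool(<) → 1 vs 2 = True. Stack: [True]
POP_JUMP_IF_FALSE → pop True; no jump. Stack: []
LOAD_FAST_LOAD_FAST s,s → push 6,6. Stack: [6, 6]
BINARY_OP - → 6 - 6 = 0. Stack: [0]
STORE_FAST s → s=0. Stack: []
LOAD_FAST_LOAD_FAST s,b → push 0,-4. Stack: [0, -4]
BINARY_OP + → 0 + -4 = -4. Stack: [-4]
STORE_FAST s → s=-4. Stack: []
LOAD_FAST i → push 1. Stack: [1]
LOAD_CONST → push 6. Stack: [1, 6]
BINARY_OP + → 1 + 6 = 7. Stack: [7]
STORE_FAST s → s=7. Stack: []
LOAD_FAST i → push 1. Stack: [1]
LOAD_CONST → push 1. Stack: [1, 1]
BINARY_OP + → 1 + 1 = 2. Stack: [2]
STORE_FAST i → i=2. Stack: []
LOAD_FAST i → push 2. Stack: [2]
LOAD_CONST → push 2. Stack: [2, 2]
COMPARE_OP bool(<) → 2 vs 2 = False. Stack: [False]
POP_JUMP_IF_FALSE → pop False; jump. Stack: []
LOAD_FAST s → push 7. Stack: [7]
RETURN_VALUE → return 7.

7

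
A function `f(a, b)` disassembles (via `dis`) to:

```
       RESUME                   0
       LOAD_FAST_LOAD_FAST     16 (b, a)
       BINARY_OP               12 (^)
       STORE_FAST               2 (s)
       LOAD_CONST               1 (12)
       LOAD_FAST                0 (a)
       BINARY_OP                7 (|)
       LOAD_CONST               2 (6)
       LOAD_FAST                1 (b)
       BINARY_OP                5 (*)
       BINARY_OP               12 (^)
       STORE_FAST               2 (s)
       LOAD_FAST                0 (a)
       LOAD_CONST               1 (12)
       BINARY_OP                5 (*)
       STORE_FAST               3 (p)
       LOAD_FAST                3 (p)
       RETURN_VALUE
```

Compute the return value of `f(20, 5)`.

240

LOAD_FAST_LOAD_FAST b,a → push 5,20. Stack: [5, 20]
BINARY_OP ^ → 5 ^ 20 = 17. Stack: [17]
STORE_FAST s → s=17. Stack: []
LOAD_CONST → push 12. Stack: [12]
LOAD_FAST a → push 20. Stack: [12, 20]
BINARY_OP | → 12 | 20 = 28. Stack: [28]
LOAD_CONST → push 6. Stack: [28, 6]
LOAD_FAST b → push 5. Stack: [28, 6, 5]
BINARY_OP * → 6 * 5 = 30. Stack: [28, 30]
BINARY_OP ^ → 28 ^ 30 = 2. Stack: [2]
STORE_FAST s → s=2. Stack: []
LOAD_FAST a → push 20. Stack: [20]
LOAD_CONST → push 12. Stack: [20, 12]
BINARY_OP * → 20 * 12 = 240. Stack: [240]
STORE_FAST p → p=240. Stack: []
LOAD_FAST p → push 240. Stack: [240]
RETURN_VALUE → return 240.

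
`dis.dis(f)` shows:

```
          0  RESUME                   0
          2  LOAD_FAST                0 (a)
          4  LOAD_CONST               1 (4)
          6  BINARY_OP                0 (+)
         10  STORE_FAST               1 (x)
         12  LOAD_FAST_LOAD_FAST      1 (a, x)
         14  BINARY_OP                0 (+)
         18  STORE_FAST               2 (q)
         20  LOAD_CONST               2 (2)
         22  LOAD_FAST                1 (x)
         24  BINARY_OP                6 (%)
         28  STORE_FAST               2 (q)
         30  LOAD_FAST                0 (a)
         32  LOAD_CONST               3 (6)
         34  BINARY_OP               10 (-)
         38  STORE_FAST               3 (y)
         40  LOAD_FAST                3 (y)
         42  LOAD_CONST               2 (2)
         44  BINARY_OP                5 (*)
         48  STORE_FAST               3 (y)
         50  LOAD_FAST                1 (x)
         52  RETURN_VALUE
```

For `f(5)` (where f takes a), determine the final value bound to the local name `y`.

LOAD_FAST a → push 5. Stack: [5]
LOAD_CONST → push 4. Stack: [5, 4]
BINARY_OP + → 5 + 4 = 9. Stack: [9]
STORE_FAST x → x=9. Stack: []
LOAD_FAST_LOAD_FAST a,x → push 5,9. Stack: [5, 9]
BINARY_OP + → 5 + 9 = 14. Stack: [14]
STORE_FAST q → q=14. Stack: []
LOAD_CONST → push 2. Stack: [2]
LOAD_FAST x → push 9. Stack: [2, 9]
BINARY_OP % → 2 % 9 = 2. Stack: [2]
STORE_FAST q → q=2. Stack: []
LOAD_FAST a → push 5. Stack: [5]
LOAD_CONST → push 6. Stack: [5, 6]
BINARY_OP - → 5 - 6 = -1. Stack: [-1]
STORE_FAST y → y=-1. Stack: []
LOAD_FAST y → push -1. Stack: [-1]
LOAD_CONST → push 2. Stack: [-1, 2]
BINARY_OP * → -1 * 2 = -2. Stack: [-2]
STORE_FAST y → y=-2. Stack: []
LOAD_FAST x → push 9. Stack: [9]
RETURN_VALUE → return 9.

-2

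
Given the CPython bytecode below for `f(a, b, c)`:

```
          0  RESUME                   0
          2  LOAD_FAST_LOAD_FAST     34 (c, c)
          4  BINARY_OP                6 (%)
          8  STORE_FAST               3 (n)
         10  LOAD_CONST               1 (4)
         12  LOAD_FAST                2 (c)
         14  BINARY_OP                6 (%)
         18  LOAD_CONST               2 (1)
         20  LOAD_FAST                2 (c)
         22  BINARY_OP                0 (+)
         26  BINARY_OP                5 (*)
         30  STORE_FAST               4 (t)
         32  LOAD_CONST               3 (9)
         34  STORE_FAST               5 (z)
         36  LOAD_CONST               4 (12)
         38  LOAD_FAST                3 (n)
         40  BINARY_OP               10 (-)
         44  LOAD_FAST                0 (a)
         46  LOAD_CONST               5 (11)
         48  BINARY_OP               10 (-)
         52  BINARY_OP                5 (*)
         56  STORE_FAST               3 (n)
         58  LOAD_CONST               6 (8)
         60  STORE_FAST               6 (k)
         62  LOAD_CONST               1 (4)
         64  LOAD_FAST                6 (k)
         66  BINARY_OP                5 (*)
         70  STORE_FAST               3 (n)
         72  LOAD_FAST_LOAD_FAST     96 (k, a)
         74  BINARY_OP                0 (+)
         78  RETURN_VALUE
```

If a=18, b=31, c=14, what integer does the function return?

LOAD_FAST_LOAD_FAST c,c → push 14,14. Stack: [14, 14]
BINARY_OP % → 14 % 14 = 0. Stack: [0]
STORE_FAST n → n=0. Stack: []
LOAD_CONST → push 4. Stack: [4]
LOAD_FAST c → push 14. Stack: [4, 14]
BINARY_OP % → 4 % 14 = 4. Stack: [4]
LOAD_CONST → push 1. Stack: [4, 1]
LOAD_FAST c → push 14. Stack: [4, 1, 14]
BINARY_OP + → 1 + 14 = 15. Stack: [4, 15]
BINARY_OP * → 4 * 15 = 60. Stack: [60]
STORE_FAST t → t=60. Stack: []
LOAD_CONST → push 9. Stack: [9]
STORE_FAST z → z=9. Stack: []
LOAD_CONST → push 12. Stack: [12]
LOAD_FAST n → push 0. Stack: [12, 0]
BINARY_OP - → 12 - 0 = 12. Stack: [12]
LOAD_FAST a → push 18. Stack: [12, 18]
LOAD_CONST → push 11. Stack: [12, 18, 11]
BINARY_OP - → 18 - 11 = 7. Stack: [12, 7]
BINARY_OP * → 12 * 7 = 84. Stack: [84]
STORE_FAST n → n=84. Stack: []
LOAD_CONST → push 8. Stack: [8]
STORE_FAST k → k=8. Stack: []
LOAD_CONST → push 4. Stack: [4]
LOAD_FAST k → push 8. Stack: [4, 8]
BINARY_OP * → 4 * 8 = 32. Stack: [32]
STORE_FAST n → n=32. Stack: []
LOAD_FAST_LOAD_FAST k,a → push 8,18. Stack: [8, 18]
BINARY_OP + → 8 + 18 = 26. Stack: [26]
RETURN_VALUE → return 26.

26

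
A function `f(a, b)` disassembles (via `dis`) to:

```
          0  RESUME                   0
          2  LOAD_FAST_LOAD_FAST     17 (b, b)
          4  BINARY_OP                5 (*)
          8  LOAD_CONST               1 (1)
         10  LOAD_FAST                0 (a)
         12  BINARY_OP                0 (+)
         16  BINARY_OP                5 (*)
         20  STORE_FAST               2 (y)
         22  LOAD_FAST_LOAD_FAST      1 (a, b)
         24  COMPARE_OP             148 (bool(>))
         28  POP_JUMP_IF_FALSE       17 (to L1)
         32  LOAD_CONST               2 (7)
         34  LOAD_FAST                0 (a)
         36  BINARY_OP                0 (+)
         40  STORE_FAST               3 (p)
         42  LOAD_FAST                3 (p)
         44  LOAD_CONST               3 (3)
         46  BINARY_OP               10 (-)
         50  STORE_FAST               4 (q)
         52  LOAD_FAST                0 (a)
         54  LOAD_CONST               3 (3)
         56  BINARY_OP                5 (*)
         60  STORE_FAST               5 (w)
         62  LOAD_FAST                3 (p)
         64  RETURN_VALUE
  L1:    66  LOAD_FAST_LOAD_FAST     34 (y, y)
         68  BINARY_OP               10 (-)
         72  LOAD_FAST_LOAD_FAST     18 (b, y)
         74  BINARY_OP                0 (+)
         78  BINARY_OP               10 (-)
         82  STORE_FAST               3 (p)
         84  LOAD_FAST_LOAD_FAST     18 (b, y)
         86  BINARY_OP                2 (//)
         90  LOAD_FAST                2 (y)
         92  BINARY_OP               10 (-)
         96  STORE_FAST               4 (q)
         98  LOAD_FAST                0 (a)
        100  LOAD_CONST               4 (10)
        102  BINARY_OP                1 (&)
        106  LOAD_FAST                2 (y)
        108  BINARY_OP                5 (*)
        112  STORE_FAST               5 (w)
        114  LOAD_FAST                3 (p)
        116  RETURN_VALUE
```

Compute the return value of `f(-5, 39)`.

LOAD_FAST_LOAD_FAST b,b → push 39,39. Stack: [39, 39]
BINARY_OP * → 39 * 39 = 1521. Stack: [1521]
LOAD_CONST → push 1. Stack: [1521, 1]
LOAD_FAST a → push -5. Stack: [1521, 1, -5]
BINARY_OP + → 1 + -5 = -4. Stack: [1521, -4]
BINARY_OP * → 1521 * -4 = -6084. Stack: [-6084]
STORE_FAST y → y=-6084. Stack: []
LOAD_FAST_LOAD_FAST a,b → push -5,39. Stack: [-5, 39]
COMPARE_OP bool(>) → -5 vs 39 = False. Stack: [False]
POP_JUMP_IF_FALSE → pop False; jump. Stack: []
LOAD_FAST_LOAD_FAST y,y → push -6084,-6084. Stack: [-6084, -6084]
BINARY_OP - → -6084 - -6084 = 0. Stack: [0]
LOAD_FAST_LOAD_FAST b,y → push 39,-6084. Stack: [0, 39, -6084]
BINARY_OP + → 39 + -6084 = -6045. Stack: [0, -6045]
BINARY_OP - → 0 - -6045 = 6045. Stack: [6045]
STORE_FAST p → p=6045. Stack: []
LOAD_FAST_LOAD_FAST b,y → push 39,-6084. Stack: [39, -6084]
BINARY_OP // → 39 // -6084 = -1. Stack: [-1]
LOAD_FAST y → push -6084. Stack: [-1, -6084]
BINARY_OP - → -1 - -6084 = 6083. Stack: [6083]
STORE_FAST q → q=6083. Stack: []
LOAD_FAST a → push -5. Stack: [-5]
LOAD_CONST → push 10. Stack: [-5, 10]
BINARY_OP & → -5 & 10 = 10. Stack: [10]
LOAD_FAST y → push -6084. Stack: [10, -6084]
BINARY_OP * → 10 * -6084 = -60840. Stack: [-60840]
STORE_FAST w → w=-60840. Stack: []
LOAD_FAST p → push 6045. Stack: [6045]
RETURN_VALUE → return 6045.

6045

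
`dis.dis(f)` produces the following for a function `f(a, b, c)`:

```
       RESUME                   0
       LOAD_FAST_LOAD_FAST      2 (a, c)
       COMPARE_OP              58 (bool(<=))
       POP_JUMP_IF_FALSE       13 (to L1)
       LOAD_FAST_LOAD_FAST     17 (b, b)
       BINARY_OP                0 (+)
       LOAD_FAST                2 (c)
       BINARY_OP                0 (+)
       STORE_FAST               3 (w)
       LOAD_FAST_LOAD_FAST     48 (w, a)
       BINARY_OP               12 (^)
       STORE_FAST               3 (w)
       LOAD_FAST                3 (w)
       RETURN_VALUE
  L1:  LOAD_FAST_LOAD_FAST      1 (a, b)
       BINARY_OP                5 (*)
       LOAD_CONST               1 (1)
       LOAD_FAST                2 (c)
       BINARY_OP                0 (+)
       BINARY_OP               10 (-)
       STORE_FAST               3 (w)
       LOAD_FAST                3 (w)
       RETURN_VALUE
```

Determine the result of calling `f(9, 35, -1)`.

315

LOAD_FAST_LOAD_FAST a,c → push 9,-1. Stack: [9, -1]
COMPARE_OP bool(<=) → 9 vs -1 = False. Stack: [False]
POP_JUMP_IF_FALSE → pop False; jump. Stack: []
LOAD_FAST_LOAD_FAST a,b → push 9,35. Stack: [9, 35]
BINARY_OP * → 9 * 35 = 315. Stack: [315]
LOAD_CONST → push 1. Stack: [315, 1]
LOAD_FAST c → push -1. Stack: [315, 1, -1]
BINARY_OP + → 1 + -1 = 0. Stack: [315, 0]
BINARY_OP - → 315 - 0 = 315. Stack: [315]
STORE_FAST w → w=315. Stack: []
LOAD_FAST w → push 315. Stack: [315]
RETURN_VALUE → return 315.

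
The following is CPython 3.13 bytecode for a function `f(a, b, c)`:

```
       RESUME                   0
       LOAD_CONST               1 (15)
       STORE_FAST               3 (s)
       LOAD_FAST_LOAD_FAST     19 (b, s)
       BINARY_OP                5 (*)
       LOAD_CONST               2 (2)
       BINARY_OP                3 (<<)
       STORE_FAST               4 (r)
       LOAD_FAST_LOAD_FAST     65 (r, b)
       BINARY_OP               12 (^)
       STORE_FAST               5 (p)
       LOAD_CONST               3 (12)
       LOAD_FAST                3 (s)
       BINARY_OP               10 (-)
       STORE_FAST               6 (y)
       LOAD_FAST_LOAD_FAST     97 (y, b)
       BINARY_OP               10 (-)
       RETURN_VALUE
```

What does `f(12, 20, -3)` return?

LOAD_CONST → push 15. Stack: [15]
STORE_FAST s → s=15. Stack: []
LOAD_FAST_LOAD_FAST b,s → push 20,15. Stack: [20, 15]
BINARY_OP * → 20 * 15 = 300. Stack: [300]
LOAD_CONST → push 2. Stack: [300, 2]
BINARY_OP << → 300 << 2 = 1200. Stack: [1200]
STORE_FAST r → r=1200. Stack: []
LOAD_FAST_LOAD_FAST r,b → push 1200,20. Stack: [1200, 20]
BINARY_OP ^ → 1200 ^ 20 = 1188. Stack: [1188]
STORE_FAST p → p=1188. Stack: []
LOAD_CONST → push 12. Stack: [12]
LOAD_FAST s → push 15. Stack: [12, 15]
BINARY_OP - → 12 - 15 = -3. Stack: [-3]
STORE_FAST y → y=-3. Stack: []
LOAD_FAST_LOAD_FAST y,b → push -3,20. Stack: [-3, 20]
BINARY_OP - → -3 - 20 = -23. Stack: [-23]
RETURN_VALUE → return -23.

-23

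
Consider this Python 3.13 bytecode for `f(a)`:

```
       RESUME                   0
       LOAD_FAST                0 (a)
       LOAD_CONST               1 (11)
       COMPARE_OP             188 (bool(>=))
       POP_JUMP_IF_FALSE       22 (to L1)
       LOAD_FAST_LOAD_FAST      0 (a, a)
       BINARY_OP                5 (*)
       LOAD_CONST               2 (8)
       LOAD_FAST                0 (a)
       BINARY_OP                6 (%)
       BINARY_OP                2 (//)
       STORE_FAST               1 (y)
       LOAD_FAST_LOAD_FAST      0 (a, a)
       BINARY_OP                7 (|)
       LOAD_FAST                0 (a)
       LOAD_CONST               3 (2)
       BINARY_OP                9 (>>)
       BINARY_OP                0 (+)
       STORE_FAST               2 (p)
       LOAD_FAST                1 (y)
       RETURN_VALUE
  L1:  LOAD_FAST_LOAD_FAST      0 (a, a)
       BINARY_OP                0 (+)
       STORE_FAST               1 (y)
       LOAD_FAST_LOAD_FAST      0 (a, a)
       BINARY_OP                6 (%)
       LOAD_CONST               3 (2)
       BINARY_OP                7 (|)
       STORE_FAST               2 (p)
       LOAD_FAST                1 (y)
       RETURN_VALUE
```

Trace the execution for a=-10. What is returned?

LOAD_FAST a → push -10. Stack: [-10]
LOAD_CONST → push 11. Stack: [-10, 11]
COMPARE_OP bool(>=) → -10 vs 11 = False. Stack: [False]
POP_JUMP_IF_FALSE → pop False; jump. Stack: []
LOAD_FAST_LOAD_FAST a,a → push -10,-10. Stack: [-10, -10]
BINARY_OP + → -10 + -10 = -20. Stack: [-20]
STORE_FAST y → y=-20. Stack: []
LOAD_FAST_LOAD_FAST a,a → push -10,-10. Stack: [-10, -10]
BINARY_OP % → -10 % -10 = 0. Stack: [0]
LOAD_CONST → push 2. Stack: [0, 2]
BINARY_OP | → 0 | 2 = 2. Stack: [2]
STORE_FAST p → p=2. Stack: []
LOAD_FAST y → push -20. Stack: [-20]
RETURN_VALUE → return -20.

-20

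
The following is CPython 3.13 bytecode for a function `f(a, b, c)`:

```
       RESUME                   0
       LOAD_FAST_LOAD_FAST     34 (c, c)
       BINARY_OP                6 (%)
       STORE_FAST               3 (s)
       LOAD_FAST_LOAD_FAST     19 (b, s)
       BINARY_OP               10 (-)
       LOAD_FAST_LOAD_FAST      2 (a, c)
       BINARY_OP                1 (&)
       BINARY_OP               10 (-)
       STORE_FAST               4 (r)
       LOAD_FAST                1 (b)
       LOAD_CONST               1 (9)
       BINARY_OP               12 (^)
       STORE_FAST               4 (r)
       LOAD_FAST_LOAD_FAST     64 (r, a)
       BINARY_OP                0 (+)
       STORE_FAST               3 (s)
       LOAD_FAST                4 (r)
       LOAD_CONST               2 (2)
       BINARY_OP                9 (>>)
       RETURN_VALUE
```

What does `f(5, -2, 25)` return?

LOAD_FAST_LOAD_FAST c,c → push 25,25. Stack: [25, 25]
BINARY_OP % → 25 % 25 = 0. Stack: [0]
STORE_FAST s → s=0. Stack: []
LOAD_FAST_LOAD_FAST b,s → push -2,0. Stack: [-2, 0]
BINARY_OP - → -2 - 0 = -2. Stack: [-2]
LOAD_FAST_LOAD_FAST a,c → push 5,25. Stack: [-2, 5, 25]
BINARY_OP & → 5 & 25 = 1. Stack: [-2, 1]
BINARY_OP - → -2 - 1 = -3. Stack: [-3]
STORE_FAST r → r=-3. Stack: []
LOAD_FAST b → push -2. Stack: [-2]
LOAD_CONST → push 9. Stack: [-2, 9]
BINARY_OP ^ → -2 ^ 9 = -9. Stack: [-9]
STORE_FAST r → r=-9. Stack: []
LOAD_FAST_LOAD_FAST r,a → push -9,5. Stack: [-9, 5]
BINARY_OP + → -9 + 5 = -4. Stack: [-4]
STORE_FAST s → s=-4. Stack: []
LOAD_FAST r → push -9. Stack: [-9]
LOAD_CONST → push 2. Stack: [-9, 2]
BINARY_OP >> → -9 >> 2 = -3. Stack: [-3]
RETURN_VALUE → return -3.

-3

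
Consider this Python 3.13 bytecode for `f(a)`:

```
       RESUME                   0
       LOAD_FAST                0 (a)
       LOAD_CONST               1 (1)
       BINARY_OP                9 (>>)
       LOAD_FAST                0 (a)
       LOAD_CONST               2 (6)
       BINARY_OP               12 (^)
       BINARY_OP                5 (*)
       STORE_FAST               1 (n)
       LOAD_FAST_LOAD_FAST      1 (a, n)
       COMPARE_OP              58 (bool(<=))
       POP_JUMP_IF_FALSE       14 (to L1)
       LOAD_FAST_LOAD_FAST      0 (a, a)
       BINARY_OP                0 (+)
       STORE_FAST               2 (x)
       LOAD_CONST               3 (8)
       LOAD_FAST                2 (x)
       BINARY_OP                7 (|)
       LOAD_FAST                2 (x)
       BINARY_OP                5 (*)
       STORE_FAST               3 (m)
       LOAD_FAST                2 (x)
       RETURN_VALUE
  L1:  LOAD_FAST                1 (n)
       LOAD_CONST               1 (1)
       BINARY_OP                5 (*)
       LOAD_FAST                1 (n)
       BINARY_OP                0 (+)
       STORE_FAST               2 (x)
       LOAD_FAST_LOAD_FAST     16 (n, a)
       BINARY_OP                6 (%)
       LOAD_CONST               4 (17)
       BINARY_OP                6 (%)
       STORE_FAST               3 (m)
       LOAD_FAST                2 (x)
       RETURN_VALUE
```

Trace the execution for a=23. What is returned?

LOAD_FAST a → push 23. Stack: [23]
LOAD_CONST → push 1. Stack: [23, 1]
BINARY_OP >> → 23 >> 1 = 11. Stack: [11]
LOAD_FAST a → push 23. Stack: [11, 23]
LOAD_CONST → push 6. Stack: [11, 23, 6]
BINARY_OP ^ → 23 ^ 6 = 17. Stack: [11, 17]
BINARY_OP * → 11 * 17 = 187. Stack: [187]
STORE_FAST n → n=187. Stack: []
LOAD_FAST_LOAD_FAST a,n → push 23,187. Stack: [23, 187]
COMPARE_OP bool(<=) → 23 vs 187 = True. Stack: [True]
POP_JUMP_IF_FALSE → pop True; no jump. Stack: []
LOAD_FAST_LOAD_FAST a,a → push 23,23. Stack: [23, 23]
BINARY_OP + → 23 + 23 = 46. Stack: [46]
STORE_FAST x → x=46. Stack: []
LOAD_CONST → push 8. Stack: [8]
LOAD_FAST x → push 46. Stack: [8, 46]
BINARY_OP | → 8 | 46 = 46. Stack: [46]
LOAD_FAST x → push 46. Stack: [46, 46]
BINARY_OP * → 46 * 46 = 2116. Stack: [2116]
STORE_FAST m → m=2116. Stack: []
LOAD_FAST x → push 46. Stack: [46]
RETURN_VALUE → return 46.

46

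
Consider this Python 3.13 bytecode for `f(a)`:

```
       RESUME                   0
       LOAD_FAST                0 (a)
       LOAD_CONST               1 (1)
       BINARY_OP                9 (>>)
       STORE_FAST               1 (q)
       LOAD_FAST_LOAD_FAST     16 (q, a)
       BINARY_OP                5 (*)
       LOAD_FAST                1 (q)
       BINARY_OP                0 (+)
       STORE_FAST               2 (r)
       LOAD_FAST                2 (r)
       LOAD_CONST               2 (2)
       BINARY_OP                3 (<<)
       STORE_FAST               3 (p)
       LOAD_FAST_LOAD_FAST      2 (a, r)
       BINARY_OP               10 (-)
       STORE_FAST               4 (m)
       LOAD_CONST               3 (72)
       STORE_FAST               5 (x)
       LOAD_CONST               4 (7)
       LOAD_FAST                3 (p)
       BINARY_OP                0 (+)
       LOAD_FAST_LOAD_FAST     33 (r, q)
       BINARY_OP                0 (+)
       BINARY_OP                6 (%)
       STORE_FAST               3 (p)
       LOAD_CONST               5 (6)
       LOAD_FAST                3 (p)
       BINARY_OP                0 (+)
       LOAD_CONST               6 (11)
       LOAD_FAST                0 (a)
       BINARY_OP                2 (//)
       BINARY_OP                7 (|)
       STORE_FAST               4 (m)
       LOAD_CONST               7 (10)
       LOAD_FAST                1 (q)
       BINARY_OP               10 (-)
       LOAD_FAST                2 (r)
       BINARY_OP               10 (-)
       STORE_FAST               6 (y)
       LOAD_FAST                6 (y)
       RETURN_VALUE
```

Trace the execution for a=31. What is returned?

-485

LOAD_FAST a → push 31. Stack: [31]
LOAD_CONST → push 1. Stack: [31, 1]
BINARY_OP >> → 31 >> 1 = 15. Stack: [15]
STORE_FAST q → q=15. Stack: []
LOAD_FAST_LOAD_FAST q,a → push 15,31. Stack: [15, 31]
BINARY_OP * → 15 * 31 = 465. Stack: [465]
LOAD_FAST q → push 15. Stack: [465, 15]
BINARY_OP + → 465 + 15 = 480. Stack: [480]
STORE_FAST r → r=480. Stack: []
LOAD_FAST r → push 480. Stack: [480]
LOAD_CONST → push 2. Stack: [480, 2]
BINARY_OP << → 480 << 2 = 1920. Stack: [1920]
STORE_FAST p → p=1920. Stack: []
LOAD_FAST_LOAD_FAST a,r → push 31,480. Stack: [31, 480]
BINARY_OP - → 31 - 480 = -449. Stack: [-449]
STORE_FAST m → m=-449. Stack: []
LOAD_CONST → push 72. Stack: [72]
STORE_FAST x → x=72. Stack: []
LOAD_CONST → push 7. Stack: [7]
LOAD_FAST p → push 1920. Stack: [7, 1920]
BINARY_OP + → 7 + 1920 = 1927. Stack: [1927]
LOAD_FAST_LOAD_FAST r,q → push 480,15. Stack: [1927, 480, 15]
BINARY_OP + → 480 + 15 = 495. Stack: [1927, 495]
BINARY_OP % → 1927 % 495 = 442. Stack: [442]
STORE_FAST p → p=442. Stack: []
LOAD_CONST → push 6. Stack: [6]
LOAD_FAST p → push 442. Stack: [6, 442]
BINARY_OP + → 6 + 442 = 448. Stack: [448]
LOAD_CONST → push 11. Stack: [448, 11]
LOAD_FAST a → push 31. Stack: [448, 11, 31]
BINARY_OP // → 11 // 31 = 0. Stack: [448, 0]
BINARY_OP | → 448 | 0 = 448. Stack: [448]
STORE_FAST m → m=448. Stack: []
LOAD_CONST → push 10. Stack: [10]
LOAD_FAST q → push 15. Stack: [10, 15]
BINARY_OP - → 10 - 15 = -5. Stack: [-5]
LOAD_FAST r → push 480. Stack: [-5, 480]
BINARY_OP - → -5 - 480 = -485. Stack: [-485]
STORE_FAST y → y=-485. Stack: []
LOAD_FAST y → push -485. Stack: [-485]
RETURN_VALUE → return -485.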